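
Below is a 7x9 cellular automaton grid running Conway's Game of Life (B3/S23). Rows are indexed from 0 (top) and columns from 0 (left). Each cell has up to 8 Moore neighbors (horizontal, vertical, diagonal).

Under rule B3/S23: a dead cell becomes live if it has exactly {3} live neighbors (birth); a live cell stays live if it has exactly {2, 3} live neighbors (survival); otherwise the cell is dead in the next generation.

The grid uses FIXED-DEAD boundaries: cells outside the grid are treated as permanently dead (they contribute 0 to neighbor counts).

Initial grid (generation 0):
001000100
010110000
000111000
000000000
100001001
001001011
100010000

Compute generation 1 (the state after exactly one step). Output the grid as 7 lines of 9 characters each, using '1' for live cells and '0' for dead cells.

Simulating step by step:
Generation 0 (given above): 17 live cells
Generation 1: 15 live cells
(generation 1 grid is the final answer)

Answer: 001100000
000000000
001101000
000001000
000000111
010011111
000000000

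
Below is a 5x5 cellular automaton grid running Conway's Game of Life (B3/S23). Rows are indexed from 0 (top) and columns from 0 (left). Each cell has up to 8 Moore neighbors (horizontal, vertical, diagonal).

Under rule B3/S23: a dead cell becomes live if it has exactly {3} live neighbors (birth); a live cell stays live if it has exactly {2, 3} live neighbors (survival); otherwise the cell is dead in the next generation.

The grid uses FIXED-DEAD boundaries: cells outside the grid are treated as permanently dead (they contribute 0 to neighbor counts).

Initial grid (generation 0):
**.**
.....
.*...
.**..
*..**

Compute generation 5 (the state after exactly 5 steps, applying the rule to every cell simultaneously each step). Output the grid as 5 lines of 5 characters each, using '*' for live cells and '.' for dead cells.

Answer: .*...
.*...
.*...
.....
.....

Derivation:
Simulating step by step:
Generation 0 (given above): 10 live cells
Generation 1: 12 live cells
.....
***..
.**..
****.
.***.
Generation 2: 6 live cells
.*...
*.*..
.....
*....
*..*.
Generation 3: 3 live cells
.*...
.*...
.*...
.....
.....
Generation 4: 3 live cells
.....
***..
.....
.....
.....
Generation 5: 3 live cells
(generation 5 grid is the final answer)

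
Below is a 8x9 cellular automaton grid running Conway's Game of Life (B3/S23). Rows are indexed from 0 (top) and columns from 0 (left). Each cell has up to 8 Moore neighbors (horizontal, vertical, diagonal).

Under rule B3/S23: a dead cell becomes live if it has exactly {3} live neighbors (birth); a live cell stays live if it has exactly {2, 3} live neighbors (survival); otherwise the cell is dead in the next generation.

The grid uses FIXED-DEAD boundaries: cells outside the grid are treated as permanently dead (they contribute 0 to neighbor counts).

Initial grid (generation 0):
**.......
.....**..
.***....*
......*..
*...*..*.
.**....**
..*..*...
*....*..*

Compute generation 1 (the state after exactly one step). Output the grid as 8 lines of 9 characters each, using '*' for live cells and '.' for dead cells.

Answer: .........
*........
..*..***.
.***...*.
.*....***
.***..***
..*...***
.........

Derivation:
Simulating step by step:
Generation 0 (given above): 21 live cells
Generation 1: 23 live cells
(generation 1 grid is the final answer)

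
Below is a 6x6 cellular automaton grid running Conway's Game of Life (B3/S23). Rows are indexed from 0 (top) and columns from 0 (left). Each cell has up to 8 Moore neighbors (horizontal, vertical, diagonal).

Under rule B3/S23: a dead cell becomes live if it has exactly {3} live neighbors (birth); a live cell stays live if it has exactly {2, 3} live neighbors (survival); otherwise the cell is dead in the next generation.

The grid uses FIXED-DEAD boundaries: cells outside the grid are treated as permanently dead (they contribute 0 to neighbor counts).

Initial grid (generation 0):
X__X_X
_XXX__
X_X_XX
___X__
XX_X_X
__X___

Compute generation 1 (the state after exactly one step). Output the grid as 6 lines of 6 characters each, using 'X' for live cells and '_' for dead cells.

Simulating step by step:
Generation 0 (given above): 16 live cells
Generation 1: 14 live cells
(generation 1 grid is the final answer)

Answer: _X_XX_
X____X
____X_
X__X_X
_X_XX_
_XX___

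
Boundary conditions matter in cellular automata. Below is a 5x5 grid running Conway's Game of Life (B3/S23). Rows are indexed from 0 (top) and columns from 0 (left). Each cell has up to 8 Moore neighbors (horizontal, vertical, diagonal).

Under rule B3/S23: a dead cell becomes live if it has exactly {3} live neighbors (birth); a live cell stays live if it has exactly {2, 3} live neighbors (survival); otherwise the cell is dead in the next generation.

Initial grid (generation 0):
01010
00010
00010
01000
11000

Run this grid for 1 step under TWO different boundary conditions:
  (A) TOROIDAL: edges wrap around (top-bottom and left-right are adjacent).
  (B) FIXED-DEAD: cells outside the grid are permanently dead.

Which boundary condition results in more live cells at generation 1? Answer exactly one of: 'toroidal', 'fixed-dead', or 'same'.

Under TOROIDAL boundary, generation 1:
11001
00011
00100
11100
11000
Population = 11

Under FIXED-DEAD boundary, generation 1:
00100
00011
00100
11100
11000
Population = 9

Comparison: toroidal=11, fixed-dead=9 -> toroidal

Answer: toroidal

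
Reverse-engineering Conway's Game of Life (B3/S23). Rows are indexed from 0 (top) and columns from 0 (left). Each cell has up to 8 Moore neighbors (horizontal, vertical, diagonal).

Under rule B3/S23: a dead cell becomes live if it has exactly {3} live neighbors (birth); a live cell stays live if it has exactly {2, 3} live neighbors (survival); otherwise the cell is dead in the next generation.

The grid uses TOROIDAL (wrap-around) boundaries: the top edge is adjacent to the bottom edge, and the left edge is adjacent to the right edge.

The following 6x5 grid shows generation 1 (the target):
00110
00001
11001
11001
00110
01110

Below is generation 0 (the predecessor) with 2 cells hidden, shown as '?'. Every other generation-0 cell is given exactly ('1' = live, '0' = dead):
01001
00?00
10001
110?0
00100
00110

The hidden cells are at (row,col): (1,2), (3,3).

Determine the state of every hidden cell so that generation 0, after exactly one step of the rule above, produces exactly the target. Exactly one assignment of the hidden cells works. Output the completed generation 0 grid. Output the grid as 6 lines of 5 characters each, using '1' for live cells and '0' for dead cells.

Hidden generation-0 cells (in order): (1,2), (3,3).
A hidden cell only influences target cells in its own 3x3 neighborhood. Try each of the 2^2 = 4 assignments, step the completed generation 0 forward once under B3/S23, and compare with the target:
  (1,2)=0 (3,3)=0 -> step reproduces the target at every cell -> ACCEPT
  (1,2)=0 (3,3)=1 -> step gives (3,2)='1' but target has '0' -> reject
  (1,2)=1 (3,3)=0 -> step gives (0,1)='1' but target has '0' -> reject
  (1,2)=1 (3,3)=1 -> step gives (0,1)='1' but target has '0' -> reject
Unique solution: (1,2)=dead, (3,3)=dead.
Check: live-neighbor counts of every cell in the completed generation 0:
21331
42123
33112
33223
24332
23332
Applying B3/S23 to generation 0 with these counts gives:
00110
00001
11001
11001
00110
01110
which matches the target exactly.

Answer: 01001
00000
10001
11000
00100
00110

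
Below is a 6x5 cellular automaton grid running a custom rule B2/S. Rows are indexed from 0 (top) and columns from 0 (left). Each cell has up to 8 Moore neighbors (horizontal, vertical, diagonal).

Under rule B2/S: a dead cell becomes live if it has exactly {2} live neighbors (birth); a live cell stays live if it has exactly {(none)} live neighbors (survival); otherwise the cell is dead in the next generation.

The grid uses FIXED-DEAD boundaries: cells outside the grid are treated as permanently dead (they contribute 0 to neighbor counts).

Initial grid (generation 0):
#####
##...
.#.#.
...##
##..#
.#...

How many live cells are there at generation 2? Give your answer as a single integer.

Answer: 0

Derivation:
Simulating step by step:
Generation 0 (given above): 15 live cells
Generation 1: 1 live cells
.....
.....
.....
.....
.....
..#..
Generation 2: 0 live cells
.....
.....
.....
.....
.....
.....
Population at generation 2: 0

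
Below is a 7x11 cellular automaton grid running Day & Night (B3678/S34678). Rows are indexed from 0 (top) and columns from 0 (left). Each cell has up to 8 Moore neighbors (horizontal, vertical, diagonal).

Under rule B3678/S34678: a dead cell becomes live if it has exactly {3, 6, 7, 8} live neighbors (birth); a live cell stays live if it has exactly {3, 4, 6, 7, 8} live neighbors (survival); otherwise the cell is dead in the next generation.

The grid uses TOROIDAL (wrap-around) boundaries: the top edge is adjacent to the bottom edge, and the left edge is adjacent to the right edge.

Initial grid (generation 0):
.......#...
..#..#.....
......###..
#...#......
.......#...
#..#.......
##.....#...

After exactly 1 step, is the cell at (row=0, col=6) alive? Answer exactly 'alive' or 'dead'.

Answer: alive

Derivation:
Simulating step by step:
Generation 0 (given above): 14 live cells
Generation 1: 7 live cells
.#....#....
........#..
.....#.....
......#.#..
...........
.#.........
...........

Cell (0,6) at generation 1: 1 -> alive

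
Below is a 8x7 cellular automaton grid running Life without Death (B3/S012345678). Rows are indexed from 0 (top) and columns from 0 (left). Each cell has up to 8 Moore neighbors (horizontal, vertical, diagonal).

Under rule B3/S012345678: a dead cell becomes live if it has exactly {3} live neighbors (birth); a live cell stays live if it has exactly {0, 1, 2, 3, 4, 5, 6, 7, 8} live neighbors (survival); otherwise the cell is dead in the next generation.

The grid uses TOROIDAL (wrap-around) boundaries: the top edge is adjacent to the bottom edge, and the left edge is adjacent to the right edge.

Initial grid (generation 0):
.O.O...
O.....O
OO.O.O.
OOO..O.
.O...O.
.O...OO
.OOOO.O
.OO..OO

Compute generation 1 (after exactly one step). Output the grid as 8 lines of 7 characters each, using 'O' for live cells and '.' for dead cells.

Answer: .O.O.O.
O...O.O
OO.OOO.
OOO..O.
.O..OO.
.O.O.OO
.OOOO.O
.OO..OO

Derivation:
Simulating step by step:
Generation 0 (given above): 26 live cells
Generation 1: 31 live cells
(generation 1 grid is the final answer)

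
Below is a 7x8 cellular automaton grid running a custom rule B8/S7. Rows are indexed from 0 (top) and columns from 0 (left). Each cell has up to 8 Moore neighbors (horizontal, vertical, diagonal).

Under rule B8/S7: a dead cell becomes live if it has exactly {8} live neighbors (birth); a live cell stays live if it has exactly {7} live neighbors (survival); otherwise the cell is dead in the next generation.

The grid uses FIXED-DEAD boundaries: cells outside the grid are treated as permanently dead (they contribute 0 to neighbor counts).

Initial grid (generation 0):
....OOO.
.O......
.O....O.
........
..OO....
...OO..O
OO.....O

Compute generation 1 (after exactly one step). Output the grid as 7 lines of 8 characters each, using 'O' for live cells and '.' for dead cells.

Simulating step by step:
Generation 0 (given above): 14 live cells
Generation 1: 0 live cells
(generation 1 grid is the final answer)

Answer: ........
........
........
........
........
........
........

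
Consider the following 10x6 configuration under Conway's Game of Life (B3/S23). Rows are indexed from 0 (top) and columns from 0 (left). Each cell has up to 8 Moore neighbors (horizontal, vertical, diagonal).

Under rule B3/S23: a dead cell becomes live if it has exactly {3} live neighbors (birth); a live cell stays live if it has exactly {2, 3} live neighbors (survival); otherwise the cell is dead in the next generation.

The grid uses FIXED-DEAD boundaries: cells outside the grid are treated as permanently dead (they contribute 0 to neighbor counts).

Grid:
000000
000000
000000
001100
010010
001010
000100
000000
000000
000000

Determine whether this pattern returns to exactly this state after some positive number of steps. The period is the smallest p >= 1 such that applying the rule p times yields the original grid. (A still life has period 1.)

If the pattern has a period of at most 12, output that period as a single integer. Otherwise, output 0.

Simulating and comparing each generation to the original:
Gen 0 (original, given above): 7 live cells
Gen 1: 7 live cells, MATCHES original -> period = 1

Answer: 1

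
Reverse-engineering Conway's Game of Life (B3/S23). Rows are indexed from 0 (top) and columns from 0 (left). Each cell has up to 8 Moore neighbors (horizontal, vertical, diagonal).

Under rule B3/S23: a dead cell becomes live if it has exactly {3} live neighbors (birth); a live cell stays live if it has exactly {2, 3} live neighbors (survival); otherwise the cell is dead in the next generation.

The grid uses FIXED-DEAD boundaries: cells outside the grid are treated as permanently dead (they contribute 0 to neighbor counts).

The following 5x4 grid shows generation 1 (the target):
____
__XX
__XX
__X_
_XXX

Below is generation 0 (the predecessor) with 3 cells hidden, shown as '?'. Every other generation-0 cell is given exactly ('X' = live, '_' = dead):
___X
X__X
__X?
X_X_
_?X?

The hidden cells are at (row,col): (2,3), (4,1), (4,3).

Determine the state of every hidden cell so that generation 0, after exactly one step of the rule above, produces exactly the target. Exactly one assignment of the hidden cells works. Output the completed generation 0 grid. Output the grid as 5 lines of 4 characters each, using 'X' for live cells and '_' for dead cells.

Answer: ___X
X__X
__X_
X_X_
__XX

Derivation:
Hidden generation-0 cells (in order): (2,3), (4,1), (4,3).
A hidden cell only influences target cells in its own 3x3 neighborhood. Try each of the 2^3 = 8 assignments, step the completed generation 0 forward once under B3/S23, and compare with the target:
  (2,3)=_ (4,1)=_ (4,3)=_ -> step gives (3,3)='X' but target has '_' -> reject
  (2,3)=_ (4,1)=_ (4,3)=X -> step reproduces the target at every cell -> ACCEPT
  (2,3)=_ (4,1)=X (4,3)=_ -> step gives (3,3)='X' but target has '_' -> reject
  (2,3)=_ (4,1)=X (4,3)=X -> step gives (3,2)='_' but target has 'X' -> reject
  (2,3)=X (4,1)=_ (4,3)=_ -> step gives (1,2)='_' but target has 'X' -> reject
  (2,3)=X (4,1)=_ (4,3)=X -> step gives (1,2)='_' but target has 'X' -> reject
  (2,3)=X (4,1)=X (4,3)=_ -> step gives (1,2)='_' but target has 'X' -> reject
  (2,3)=X (4,1)=X (4,3)=X -> step gives (1,2)='_' but target has 'X' -> reject
Unique solution: (2,3)=dead, (4,1)=dead, (4,3)=live.
Check: live-neighbor counts of every cell in the completed generation 0:
1121
0232
2423
0434
1322
Applying B3/S23 to generation 0 with these counts gives:
____
__XX
__XX
__X_
_XXX
which matches the target exactly.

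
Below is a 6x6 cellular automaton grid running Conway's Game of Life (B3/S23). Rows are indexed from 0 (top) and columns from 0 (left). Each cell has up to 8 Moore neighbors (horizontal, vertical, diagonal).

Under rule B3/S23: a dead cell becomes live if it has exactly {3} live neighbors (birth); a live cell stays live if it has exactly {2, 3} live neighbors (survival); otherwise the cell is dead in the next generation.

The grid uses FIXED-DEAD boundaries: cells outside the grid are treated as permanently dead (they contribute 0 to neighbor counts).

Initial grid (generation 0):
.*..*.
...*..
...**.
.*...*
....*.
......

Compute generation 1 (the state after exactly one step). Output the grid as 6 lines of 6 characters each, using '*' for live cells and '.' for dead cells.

Answer: ......
..**..
..***.
...*.*
......
......

Derivation:
Simulating step by step:
Generation 0 (given above): 8 live cells
Generation 1: 7 live cells
(generation 1 grid is the final answer)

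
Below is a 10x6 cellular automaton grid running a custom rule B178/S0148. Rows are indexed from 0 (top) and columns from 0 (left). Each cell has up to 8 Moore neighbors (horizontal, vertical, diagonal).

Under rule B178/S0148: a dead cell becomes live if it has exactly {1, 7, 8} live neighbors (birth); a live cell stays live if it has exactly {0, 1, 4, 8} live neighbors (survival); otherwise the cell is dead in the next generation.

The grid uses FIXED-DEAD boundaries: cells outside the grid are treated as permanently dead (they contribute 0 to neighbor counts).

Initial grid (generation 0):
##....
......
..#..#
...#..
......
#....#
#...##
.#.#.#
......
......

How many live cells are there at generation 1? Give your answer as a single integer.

Simulating step by step:
Generation 0 (given above): 13 live cells
Generation 1: 26 live cells
###...
...###
.##..#
.#.#.#
####.#
#..#..
....#.
.#.#..
##.#.#
......
Population at generation 1: 26

Answer: 26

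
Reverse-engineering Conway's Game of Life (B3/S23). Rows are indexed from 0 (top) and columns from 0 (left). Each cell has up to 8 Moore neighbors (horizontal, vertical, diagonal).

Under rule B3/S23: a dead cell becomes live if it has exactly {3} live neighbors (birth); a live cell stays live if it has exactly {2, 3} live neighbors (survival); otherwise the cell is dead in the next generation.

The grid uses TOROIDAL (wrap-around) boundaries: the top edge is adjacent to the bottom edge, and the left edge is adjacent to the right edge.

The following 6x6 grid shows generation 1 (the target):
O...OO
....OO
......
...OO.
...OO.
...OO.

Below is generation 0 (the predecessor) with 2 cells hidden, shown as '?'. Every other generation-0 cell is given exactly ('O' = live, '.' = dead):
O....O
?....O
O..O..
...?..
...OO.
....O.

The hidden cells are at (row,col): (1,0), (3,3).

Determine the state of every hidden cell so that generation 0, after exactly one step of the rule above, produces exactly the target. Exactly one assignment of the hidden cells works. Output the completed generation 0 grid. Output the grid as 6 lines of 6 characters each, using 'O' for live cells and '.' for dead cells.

Hidden generation-0 cells (in order): (1,0), (3,3).
A hidden cell only influences target cells in its own 3x3 neighborhood. Try each of the 2^2 = 4 assignments, step the completed generation 0 forward once under B3/S23, and compare with the target:
  (1,0)=. (3,3)=. -> step reproduces the target at every cell -> ACCEPT
  (1,0)=. (3,3)=O -> step gives (2,4)='O' but target has '.' -> reject
  (1,0)=O (3,3)=. -> step gives (0,5)='.' but target has 'O' -> reject
  (1,0)=O (3,3)=O -> step gives (0,5)='.' but target has 'O' -> reject
Unique solution: (1,0)=dead, (3,3)=dead.
Check: live-neighbor counts of every cell in the completed generation 0:
210133
421133
111022
112332
001222
211334
Applying B3/S23 to generation 0 with these counts gives:
O...OO
....OO
......
...OO.
...OO.
...OO.
which matches the target exactly.

Answer: O....O
.....O
O..O..
......
...OO.
....O.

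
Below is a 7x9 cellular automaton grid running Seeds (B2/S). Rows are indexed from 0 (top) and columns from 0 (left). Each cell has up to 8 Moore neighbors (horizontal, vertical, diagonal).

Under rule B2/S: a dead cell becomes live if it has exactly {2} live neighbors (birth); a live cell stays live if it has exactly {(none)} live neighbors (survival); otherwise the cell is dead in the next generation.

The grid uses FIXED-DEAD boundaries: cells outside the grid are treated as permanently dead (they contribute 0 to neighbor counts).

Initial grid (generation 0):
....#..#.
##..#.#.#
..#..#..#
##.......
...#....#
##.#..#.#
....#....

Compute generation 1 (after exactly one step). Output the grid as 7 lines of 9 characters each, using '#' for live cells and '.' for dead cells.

Simulating step by step:
Generation 0 (given above): 20 live cells
Generation 1: 21 live cells
(generation 1 grid is the final answer)

Answer: ##.#..#.#
..#......
...##.#..
...##..##
....#....
.....#...
####.#.#.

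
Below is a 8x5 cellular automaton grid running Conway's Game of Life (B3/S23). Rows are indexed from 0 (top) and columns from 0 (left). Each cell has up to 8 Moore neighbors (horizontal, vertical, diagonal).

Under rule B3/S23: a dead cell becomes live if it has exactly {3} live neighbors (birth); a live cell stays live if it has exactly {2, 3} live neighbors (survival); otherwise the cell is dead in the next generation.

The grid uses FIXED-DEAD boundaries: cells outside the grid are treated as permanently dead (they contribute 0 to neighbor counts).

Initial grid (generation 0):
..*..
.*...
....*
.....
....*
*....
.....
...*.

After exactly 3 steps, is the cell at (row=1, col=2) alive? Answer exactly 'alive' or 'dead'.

Answer: dead

Derivation:
Simulating step by step:
Generation 0 (given above): 6 live cells
Generation 1: 0 live cells
.....
.....
.....
.....
.....
.....
.....
.....
Generation 2: 0 live cells
.....
.....
.....
.....
.....
.....
.....
.....
Generation 3: 0 live cells
.....
.....
.....
.....
.....
.....
.....
.....

Cell (1,2) at generation 3: 0 -> dead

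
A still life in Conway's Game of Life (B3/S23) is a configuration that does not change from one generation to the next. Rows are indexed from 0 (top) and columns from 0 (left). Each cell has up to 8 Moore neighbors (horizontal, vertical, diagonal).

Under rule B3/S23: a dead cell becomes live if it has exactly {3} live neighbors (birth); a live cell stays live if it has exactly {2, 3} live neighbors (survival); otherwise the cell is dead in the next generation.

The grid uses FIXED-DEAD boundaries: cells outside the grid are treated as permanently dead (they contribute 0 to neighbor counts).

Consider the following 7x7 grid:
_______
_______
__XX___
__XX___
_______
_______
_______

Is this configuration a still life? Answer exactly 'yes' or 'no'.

Answer: yes

Derivation:
Compute generation 1 and compare to generation 0 (given above):
Generation 1:
_______
_______
__XX___
__XX___
_______
_______
_______
The grids are IDENTICAL -> still life.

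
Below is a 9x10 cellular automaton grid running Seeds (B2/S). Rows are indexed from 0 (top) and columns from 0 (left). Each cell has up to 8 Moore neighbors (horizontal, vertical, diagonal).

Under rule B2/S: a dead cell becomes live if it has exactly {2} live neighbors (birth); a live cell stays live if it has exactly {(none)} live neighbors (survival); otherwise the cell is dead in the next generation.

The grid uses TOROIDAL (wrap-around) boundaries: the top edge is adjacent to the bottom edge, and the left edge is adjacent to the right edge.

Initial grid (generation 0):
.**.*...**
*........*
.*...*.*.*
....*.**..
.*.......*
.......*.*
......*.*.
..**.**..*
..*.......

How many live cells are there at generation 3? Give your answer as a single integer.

Answer: 23

Derivation:
Simulating step by step:
Generation 0 (given above): 26 live cells
Generation 1: 20 live cells
..........
...*****..
....*.....
.**......*
.....*....
......*...
*.***.....
.*..*...*.
......**..
Generation 2: 23 live cells
...*....*.
..........
**.....**.
*..***....
***...*...
.**.......
.......*.*
*.....*..*
.....*..*.
Generation 3: 23 live cells
....*..*.*
***.......
..**.**...
........*.
.........*
...*..****
..*...*...
.....*....
*...*.*...
Population at generation 3: 23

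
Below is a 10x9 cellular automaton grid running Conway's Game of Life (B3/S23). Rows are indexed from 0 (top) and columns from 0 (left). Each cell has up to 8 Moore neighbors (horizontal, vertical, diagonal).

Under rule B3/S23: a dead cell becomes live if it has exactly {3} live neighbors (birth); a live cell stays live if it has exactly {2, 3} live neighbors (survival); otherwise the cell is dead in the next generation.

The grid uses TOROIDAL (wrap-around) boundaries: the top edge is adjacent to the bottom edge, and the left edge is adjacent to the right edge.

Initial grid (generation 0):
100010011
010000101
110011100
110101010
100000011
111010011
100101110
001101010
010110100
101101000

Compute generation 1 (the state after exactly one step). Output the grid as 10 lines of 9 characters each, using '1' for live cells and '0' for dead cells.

Answer: 001111110
010010100
000010000
001001010
000110000
001111000
100001000
010000011
010000100
101001110

Derivation:
Simulating step by step:
Generation 0 (given above): 43 live cells
Generation 1: 31 live cells
(generation 1 grid is the final answer)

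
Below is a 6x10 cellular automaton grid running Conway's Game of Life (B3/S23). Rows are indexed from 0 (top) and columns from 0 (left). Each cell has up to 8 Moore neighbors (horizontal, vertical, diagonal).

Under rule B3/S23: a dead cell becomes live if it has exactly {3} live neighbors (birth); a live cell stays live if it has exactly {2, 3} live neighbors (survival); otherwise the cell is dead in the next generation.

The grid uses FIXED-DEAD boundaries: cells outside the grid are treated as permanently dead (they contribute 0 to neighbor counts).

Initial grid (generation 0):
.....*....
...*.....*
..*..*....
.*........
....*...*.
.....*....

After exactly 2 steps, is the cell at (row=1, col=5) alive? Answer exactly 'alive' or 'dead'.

Simulating step by step:
Generation 0 (given above): 9 live cells
Generation 1: 2 live cells
..........
....*.....
..*.......
..........
..........
..........
Generation 2: 0 live cells
..........
..........
..........
..........
..........
..........

Cell (1,5) at generation 2: 0 -> dead

Answer: dead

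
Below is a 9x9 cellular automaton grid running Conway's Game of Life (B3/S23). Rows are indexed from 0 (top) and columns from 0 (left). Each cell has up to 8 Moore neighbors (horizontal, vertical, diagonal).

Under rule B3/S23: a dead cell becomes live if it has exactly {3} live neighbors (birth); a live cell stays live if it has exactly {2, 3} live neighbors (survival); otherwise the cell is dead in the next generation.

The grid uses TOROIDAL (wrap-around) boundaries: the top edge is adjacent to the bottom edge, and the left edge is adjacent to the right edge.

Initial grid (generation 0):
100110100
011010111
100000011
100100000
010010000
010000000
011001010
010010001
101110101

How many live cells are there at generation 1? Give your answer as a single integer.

Answer: 22

Derivation:
Simulating step by step:
Generation 0 (given above): 31 live cells
Generation 1: 22 live cells
000000100
011010100
001100100
110000000
111000000
110000000
011000000
000010101
001000001
Population at generation 1: 22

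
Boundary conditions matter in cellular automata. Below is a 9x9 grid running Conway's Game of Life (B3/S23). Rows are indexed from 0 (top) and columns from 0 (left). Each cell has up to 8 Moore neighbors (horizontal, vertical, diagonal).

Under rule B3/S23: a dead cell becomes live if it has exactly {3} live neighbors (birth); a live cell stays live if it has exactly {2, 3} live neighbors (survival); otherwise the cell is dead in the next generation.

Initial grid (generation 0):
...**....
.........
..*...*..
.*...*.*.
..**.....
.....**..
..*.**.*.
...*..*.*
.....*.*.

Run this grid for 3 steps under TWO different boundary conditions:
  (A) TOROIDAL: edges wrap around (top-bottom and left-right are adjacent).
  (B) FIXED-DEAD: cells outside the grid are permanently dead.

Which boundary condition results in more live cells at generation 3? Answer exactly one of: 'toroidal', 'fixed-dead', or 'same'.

Under TOROIDAL boundary, generation 3:
...*...*.
...***...
..*......
....**...
.*..*....
......**.
.*.....*.
........*
.......*.
Population = 16

Under FIXED-DEAD boundary, generation 3:
.........
.........
..*......
....**...
.*..*....
......**.
..*......
..*.....*
.......*.
Population = 11

Comparison: toroidal=16, fixed-dead=11 -> toroidal

Answer: toroidal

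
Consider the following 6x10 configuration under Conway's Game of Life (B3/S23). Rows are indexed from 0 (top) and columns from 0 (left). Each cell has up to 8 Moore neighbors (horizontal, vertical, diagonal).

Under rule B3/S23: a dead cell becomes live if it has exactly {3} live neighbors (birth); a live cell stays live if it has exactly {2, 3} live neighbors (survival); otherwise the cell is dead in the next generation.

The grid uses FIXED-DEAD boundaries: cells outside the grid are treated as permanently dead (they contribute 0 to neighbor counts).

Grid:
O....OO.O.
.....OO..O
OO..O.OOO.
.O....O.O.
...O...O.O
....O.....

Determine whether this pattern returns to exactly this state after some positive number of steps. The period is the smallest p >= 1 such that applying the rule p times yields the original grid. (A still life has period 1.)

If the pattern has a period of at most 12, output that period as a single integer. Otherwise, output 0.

Simulating and comparing each generation to the original:
Gen 0 (original, given above): 20 live cells
Gen 1: 19 live cells, differs from original
Gen 2: 19 live cells, differs from original
Gen 3: 17 live cells, differs from original
Gen 4: 16 live cells, differs from original
Gen 5: 14 live cells, differs from original
Gen 6: 12 live cells, differs from original
Gen 7: 10 live cells, differs from original
Gen 8: 8 live cells, differs from original
Gen 9: 6 live cells, differs from original
Gen 10: 5 live cells, differs from original
Gen 11: 5 live cells, differs from original
Gen 12: 5 live cells, differs from original
No period found within 12 steps.

Answer: 0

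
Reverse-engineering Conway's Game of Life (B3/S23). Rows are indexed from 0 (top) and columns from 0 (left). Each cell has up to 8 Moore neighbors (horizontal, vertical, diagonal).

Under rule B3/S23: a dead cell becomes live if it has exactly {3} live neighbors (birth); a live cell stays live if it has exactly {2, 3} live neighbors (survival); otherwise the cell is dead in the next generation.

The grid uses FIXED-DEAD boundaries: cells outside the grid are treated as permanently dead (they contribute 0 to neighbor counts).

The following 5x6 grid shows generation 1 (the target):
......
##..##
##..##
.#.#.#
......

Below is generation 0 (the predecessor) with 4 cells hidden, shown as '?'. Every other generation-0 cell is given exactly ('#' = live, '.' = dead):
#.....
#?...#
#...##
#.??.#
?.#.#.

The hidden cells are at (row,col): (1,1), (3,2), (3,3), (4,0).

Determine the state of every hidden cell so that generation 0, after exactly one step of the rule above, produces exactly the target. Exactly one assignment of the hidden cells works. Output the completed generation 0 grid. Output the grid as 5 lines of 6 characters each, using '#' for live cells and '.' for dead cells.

Answer: #.....
#....#
#...##
#....#
..#.#.

Derivation:
Hidden generation-0 cells (in order): (1,1), (3,2), (3,3), (4,0).
A hidden cell only influences target cells in its own 3x3 neighborhood. Try each of the 2^4 = 16 assignments, step the completed generation 0 forward once under B3/S23, and compare with the target:
  (1,1)=. (3,2)=. (3,3)=. (4,0)=. -> step reproduces the target at every cell -> ACCEPT
  (1,1)=. (3,2)=. (3,3)=. (4,0)=# -> step gives (3,0)='#' but target has '.' -> reject
  (1,1)=. (3,2)=. (3,3)=# (4,0)=. -> step gives (2,4)='.' but target has '#' -> reject
  (1,1)=. (3,2)=. (3,3)=# (4,0)=# -> step gives (2,4)='.' but target has '#' -> reject
  (1,1)=. (3,2)=# (3,3)=. (4,0)=. -> step gives (2,1)='.' but target has '#' -> reject
  (1,1)=. (3,2)=# (3,3)=. (4,0)=# -> step gives (2,1)='.' but target has '#' -> reject
  (1,1)=. (3,2)=# (3,3)=# (4,0)=. -> step gives (2,1)='.' but target has '#' -> reject
  (1,1)=. (3,2)=# (3,3)=# (4,0)=# -> step gives (2,1)='.' but target has '#' -> reject
  (1,1)=# (3,2)=. (3,3)=. (4,0)=. -> step gives (0,0)='#' but target has '.' -> reject
  (1,1)=# (3,2)=. (3,3)=. (4,0)=# -> step gives (0,0)='#' but target has '.' -> reject
  (1,1)=# (3,2)=. (3,3)=# (4,0)=. -> step gives (0,0)='#' but target has '.' -> reject
  (1,1)=# (3,2)=. (3,3)=# (4,0)=# -> step gives (0,0)='#' but target has '.' -> reject
  (1,1)=# (3,2)=# (3,3)=. (4,0)=. -> step gives (0,0)='#' but target has '.' -> reject
  (1,1)=# (3,2)=# (3,3)=. (4,0)=# -> step gives (0,0)='#' but target has '.' -> reject
  (1,1)=# (3,2)=# (3,3)=# (4,0)=. -> step gives (0,0)='#' but target has '.' -> reject
  (1,1)=# (3,2)=# (3,3)=# (4,0)=# -> step gives (0,0)='#' but target has '.' -> reject
Unique solution: (1,1)=dead, (3,2)=dead, (3,3)=dead, (4,0)=dead.
Check: live-neighbor counts of every cell in the completed generation 0:
120011
230132
230133
131343
120212
Applying B3/S23 to generation 0 with these counts gives:
......
##..##
##..##
.#.#.#
......
which matches the target exactly.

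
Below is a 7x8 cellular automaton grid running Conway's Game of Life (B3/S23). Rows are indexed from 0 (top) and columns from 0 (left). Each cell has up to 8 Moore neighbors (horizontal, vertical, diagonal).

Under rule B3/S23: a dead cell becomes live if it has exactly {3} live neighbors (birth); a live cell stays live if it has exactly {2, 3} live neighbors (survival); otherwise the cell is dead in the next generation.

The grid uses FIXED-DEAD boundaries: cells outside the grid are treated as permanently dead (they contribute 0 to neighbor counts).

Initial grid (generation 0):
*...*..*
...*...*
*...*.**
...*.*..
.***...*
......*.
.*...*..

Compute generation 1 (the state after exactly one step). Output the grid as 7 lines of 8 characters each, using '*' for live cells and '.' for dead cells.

Simulating step by step:
Generation 0 (given above): 18 live cells
Generation 1: 19 live cells
(generation 1 grid is the final answer)

Answer: ........
...***.*
...*****
.*.*.*.*
..***.*.
.*....*.
........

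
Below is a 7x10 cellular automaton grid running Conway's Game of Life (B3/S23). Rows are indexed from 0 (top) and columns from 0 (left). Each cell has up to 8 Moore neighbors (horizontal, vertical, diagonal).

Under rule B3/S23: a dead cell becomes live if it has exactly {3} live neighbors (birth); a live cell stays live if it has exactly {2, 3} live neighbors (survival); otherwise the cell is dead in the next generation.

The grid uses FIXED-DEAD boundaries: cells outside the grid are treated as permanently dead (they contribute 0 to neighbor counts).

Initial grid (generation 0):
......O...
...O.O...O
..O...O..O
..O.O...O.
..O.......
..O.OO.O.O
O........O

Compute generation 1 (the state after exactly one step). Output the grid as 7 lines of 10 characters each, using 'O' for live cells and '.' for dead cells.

Answer: ..........
.....OO...
..O.OO..OO
.OO.......
.OO.OO..O.
.O.O....O.
........O.

Derivation:
Simulating step by step:
Generation 0 (given above): 18 live cells
Generation 1: 18 live cells
(generation 1 grid is the final answer)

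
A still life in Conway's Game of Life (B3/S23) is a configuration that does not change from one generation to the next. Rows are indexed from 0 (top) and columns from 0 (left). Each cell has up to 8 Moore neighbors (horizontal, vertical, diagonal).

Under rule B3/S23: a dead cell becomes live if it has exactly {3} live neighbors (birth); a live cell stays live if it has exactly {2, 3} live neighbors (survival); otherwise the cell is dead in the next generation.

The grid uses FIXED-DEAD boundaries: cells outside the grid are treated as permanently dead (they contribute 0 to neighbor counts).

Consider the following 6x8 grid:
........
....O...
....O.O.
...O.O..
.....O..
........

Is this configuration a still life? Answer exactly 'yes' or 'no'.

Compute generation 1 and compare to generation 0 (given above):
Generation 1:
........
.....O..
...OO...
.....OO.
....O...
........
Cell (1,4) differs: gen0=1 vs gen1=0 -> NOT a still life.

Answer: no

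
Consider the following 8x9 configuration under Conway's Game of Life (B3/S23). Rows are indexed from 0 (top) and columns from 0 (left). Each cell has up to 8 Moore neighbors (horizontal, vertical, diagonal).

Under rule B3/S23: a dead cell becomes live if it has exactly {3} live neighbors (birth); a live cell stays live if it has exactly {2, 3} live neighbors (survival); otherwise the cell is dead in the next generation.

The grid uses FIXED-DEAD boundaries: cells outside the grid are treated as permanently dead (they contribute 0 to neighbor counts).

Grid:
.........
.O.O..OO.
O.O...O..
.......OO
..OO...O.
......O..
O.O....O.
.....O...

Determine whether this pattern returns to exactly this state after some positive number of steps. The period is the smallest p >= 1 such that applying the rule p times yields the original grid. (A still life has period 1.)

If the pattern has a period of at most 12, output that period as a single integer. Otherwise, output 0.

Answer: 0

Derivation:
Simulating and comparing each generation to the original:
Gen 0 (original, given above): 17 live cells
Gen 1: 23 live cells, differs from original
Gen 2: 17 live cells, differs from original
Gen 3: 16 live cells, differs from original
Gen 4: 12 live cells, differs from original
Gen 5: 17 live cells, differs from original
Gen 6: 9 live cells, differs from original
Gen 7: 9 live cells, differs from original
Gen 8: 9 live cells, differs from original
Gen 9: 7 live cells, differs from original
Gen 10: 7 live cells, differs from original
Gen 11: 7 live cells, differs from original
Gen 12: 7 live cells, differs from original
No period found within 12 steps.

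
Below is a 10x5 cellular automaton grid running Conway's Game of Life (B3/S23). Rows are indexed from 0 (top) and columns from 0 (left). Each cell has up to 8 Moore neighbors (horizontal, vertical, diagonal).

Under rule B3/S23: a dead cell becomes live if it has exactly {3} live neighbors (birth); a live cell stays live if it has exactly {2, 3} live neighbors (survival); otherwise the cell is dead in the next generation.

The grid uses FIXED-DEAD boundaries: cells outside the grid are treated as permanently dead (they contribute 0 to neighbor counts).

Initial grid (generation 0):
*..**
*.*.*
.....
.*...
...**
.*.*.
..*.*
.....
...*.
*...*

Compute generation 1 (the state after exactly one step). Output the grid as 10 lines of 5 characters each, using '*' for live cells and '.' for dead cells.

Simulating step by step:
Generation 0 (given above): 16 live cells
Generation 1: 11 live cells
(generation 1 grid is the final answer)

Answer: .*.**
.*..*
.*...
.....
...**
.....
..**.
...*.
.....
.....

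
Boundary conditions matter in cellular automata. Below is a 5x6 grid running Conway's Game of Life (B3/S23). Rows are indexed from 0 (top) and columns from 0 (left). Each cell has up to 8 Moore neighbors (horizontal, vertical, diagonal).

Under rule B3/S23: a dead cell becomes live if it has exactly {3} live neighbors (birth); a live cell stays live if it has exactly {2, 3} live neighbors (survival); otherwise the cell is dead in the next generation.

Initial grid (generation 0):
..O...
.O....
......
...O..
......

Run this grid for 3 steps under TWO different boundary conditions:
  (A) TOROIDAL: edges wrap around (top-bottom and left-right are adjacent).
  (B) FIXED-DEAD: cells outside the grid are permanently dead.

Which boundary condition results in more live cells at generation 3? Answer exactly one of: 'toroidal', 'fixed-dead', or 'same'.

Answer: same

Derivation:
Under TOROIDAL boundary, generation 3:
......
......
......
......
......
Population = 0

Under FIXED-DEAD boundary, generation 3:
......
......
......
......
......
Population = 0

Comparison: toroidal=0, fixed-dead=0 -> same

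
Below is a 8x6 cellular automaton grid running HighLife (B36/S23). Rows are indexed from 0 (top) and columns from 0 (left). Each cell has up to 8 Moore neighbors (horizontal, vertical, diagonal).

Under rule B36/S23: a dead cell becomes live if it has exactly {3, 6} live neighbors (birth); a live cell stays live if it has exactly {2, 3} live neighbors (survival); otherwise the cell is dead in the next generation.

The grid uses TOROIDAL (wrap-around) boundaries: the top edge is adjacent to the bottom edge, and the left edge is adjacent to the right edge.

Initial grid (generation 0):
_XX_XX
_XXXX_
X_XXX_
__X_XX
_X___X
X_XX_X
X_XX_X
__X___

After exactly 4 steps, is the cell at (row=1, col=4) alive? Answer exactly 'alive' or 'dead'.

Simulating step by step:
Generation 0 (given above): 26 live cells
Generation 1: 10 live cells
X__XXX
______
X_____
__X___
_X____
___X__
X____X
______
Generation 2: 7 live cells
____XX
X___X_
______
_X____
__X___
X_____
______
______
Generation 3: 4 live cells
____XX
____X_
______
______
_X____
______
______
______
Generation 4: 4 live cells
____XX
____XX
______
______
______
______
______
______

Cell (1,4) at generation 4: 1 -> alive

Answer: alive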